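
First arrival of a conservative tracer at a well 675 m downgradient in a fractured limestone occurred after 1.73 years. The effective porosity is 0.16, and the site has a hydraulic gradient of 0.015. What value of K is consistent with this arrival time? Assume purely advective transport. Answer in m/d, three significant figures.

11.4 m/d

t = 1.73 years = 631.5 d
v = L / t = 675 / 631.5 = 1.069 m/d
K = v · n / i = 1.069 × 0.16 / 0.015 = 11.4 m/d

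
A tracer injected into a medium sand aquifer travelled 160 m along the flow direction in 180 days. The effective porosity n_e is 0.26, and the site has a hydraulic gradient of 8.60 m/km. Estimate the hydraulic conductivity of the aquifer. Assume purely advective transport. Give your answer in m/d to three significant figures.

v = L / t = 160 / 180 = 0.8889 m/d
K = v · n / i = 0.8889 × 0.26 / 0.0086 = 26.9 m/d

26.9 m/d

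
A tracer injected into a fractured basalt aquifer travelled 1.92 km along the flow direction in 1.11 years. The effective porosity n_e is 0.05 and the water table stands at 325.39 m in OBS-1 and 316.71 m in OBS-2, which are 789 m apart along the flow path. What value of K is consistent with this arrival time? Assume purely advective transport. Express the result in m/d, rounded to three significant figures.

21.5 m/d

Hydraulic gradient i = (325.39 − 316.71) / 789 = 8.68 / 789 = 0.01100
t = 1.11 years = 405.2 d
L = 1.92 km = 1920 m
v = L / t = 1920 / 405.2 = 4.739 m/d
K = v · n / i = 4.739 × 0.05 / 0.01100 = 21.5 m/d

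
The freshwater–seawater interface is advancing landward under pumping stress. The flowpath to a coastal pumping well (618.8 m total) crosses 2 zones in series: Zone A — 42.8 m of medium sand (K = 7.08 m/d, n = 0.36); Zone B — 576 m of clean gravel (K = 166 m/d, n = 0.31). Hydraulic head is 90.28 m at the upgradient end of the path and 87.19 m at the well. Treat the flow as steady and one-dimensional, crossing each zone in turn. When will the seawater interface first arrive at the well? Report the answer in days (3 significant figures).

Total head drop ΔH = 90.28 − 87.19 = 3.09 m
Steady 1-D flow in series ⇒ the Darcy flux q is identical in every zone and the zone head losses add (resistances L/K in series).
Σ(L/K) = 42.8/7.08 + 576/166 = 6.045 + 3.470 = 9.515 d
q = ΔH / Σ(L/K) = 3.09 / 9.515 = 0.3247 m/d (same in every zone)
Zone A: v = q/n = 0.3247/0.36 = 0.9021 m/d → t_A = 42.8/0.9021 = 47.45 d
Zone B: v = q/n = 0.3247/0.31 = 1.048 m/d → t_B = 576/1.048 = 549.8 d
Total t = 47.45 + 549.8 = 597.3 d

597 days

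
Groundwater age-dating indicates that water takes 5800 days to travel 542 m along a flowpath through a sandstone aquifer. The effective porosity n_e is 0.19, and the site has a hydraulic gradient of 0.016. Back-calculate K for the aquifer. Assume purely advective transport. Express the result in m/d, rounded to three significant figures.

v = L / t = 542 / 5800 = 0.09345 m/d
K = v · n / i = 0.09345 × 0.19 / 0.016 = 1.11 m/d

1.11 m/d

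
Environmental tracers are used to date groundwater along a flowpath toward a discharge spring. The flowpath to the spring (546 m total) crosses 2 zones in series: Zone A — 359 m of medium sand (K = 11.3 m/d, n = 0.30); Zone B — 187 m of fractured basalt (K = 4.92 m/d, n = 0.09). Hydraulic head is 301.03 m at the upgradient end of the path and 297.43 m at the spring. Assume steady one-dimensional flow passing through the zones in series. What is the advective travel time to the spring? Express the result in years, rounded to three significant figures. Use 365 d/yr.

Total head drop ΔH = 301.03 − 297.43 = 3.60 m
Continuity: the same q passes through each zone, so ΔH = q·Σ(L_j/K_j) — the zones act as resistances in series.
Σ(L/K) = 359/11.3 + 187/4.92 = 31.77 + 38.01 = 69.78 d
q = ΔH / Σ(L/K) = 3.60 / 69.78 = 0.05159 m/d (same in every zone)
Zone A: v = q/n = 0.05159/0.30 = 0.1720 m/d → t_A = 359/0.1720 = 2088 d
Zone B: v = q/n = 0.05159/0.09 = 0.5732 m/d → t_B = 187/0.5732 = 326.2 d
Total t = 2088 + 326.2 = 2414 d
   = 2414 / 365 = 6.61 yr

6.61 years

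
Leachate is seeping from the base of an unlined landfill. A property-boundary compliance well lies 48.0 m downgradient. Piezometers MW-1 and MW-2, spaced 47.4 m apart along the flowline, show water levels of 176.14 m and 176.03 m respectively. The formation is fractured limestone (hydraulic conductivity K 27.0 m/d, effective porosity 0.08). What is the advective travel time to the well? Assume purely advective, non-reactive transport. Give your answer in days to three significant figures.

61.3 days

Hydraulic gradient i = (176.14 − 176.03) / 47.4 = 0.11 / 47.4 = 0.002321
q = Ki = 27.0 × 0.002321 = 0.06266 m/d
v = Ki/n = 27.0·0.002321/0.08 = 0.7832 m/d
t = L / v = 48.0 / 0.7832 = 61.28 d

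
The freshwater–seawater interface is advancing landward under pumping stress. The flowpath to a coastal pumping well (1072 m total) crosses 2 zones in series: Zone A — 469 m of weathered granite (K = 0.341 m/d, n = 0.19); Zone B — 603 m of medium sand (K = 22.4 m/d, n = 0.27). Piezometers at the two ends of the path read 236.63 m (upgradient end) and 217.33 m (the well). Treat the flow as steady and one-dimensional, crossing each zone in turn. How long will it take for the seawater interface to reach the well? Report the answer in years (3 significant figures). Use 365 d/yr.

Total head drop ΔH = 236.63 − 217.33 = 19.30 m
Steady 1-D flow in series ⇒ the Darcy flux q is identical in every zone and the zone head losses add (resistances L/K in series).
Σ(L/K) = 469/0.341 + 603/22.4 = 1375 + 26.92 = 1402 d
q = ΔH / Σ(L/K) = 19.30 / 1402 = 0.01376 m/d (same in every zone)
Zone A: v = q/n = 0.01376/0.19 = 0.07244 m/d → t_A = 469/0.07244 = 6474 d
Zone B: v = q/n = 0.01376/0.27 = 0.05097 m/d → t_B = 603/0.05097 = 11830 d
Total t = 6474 + 11830 = 18300 d
   = 18300 / 365 = 50.1 yr

50.1 years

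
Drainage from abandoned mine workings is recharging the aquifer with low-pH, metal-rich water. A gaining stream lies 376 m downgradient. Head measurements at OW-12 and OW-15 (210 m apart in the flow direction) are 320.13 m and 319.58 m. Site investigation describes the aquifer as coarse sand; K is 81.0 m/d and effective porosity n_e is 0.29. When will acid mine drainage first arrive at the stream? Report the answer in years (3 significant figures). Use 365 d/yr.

Hydraulic gradient i = (320.13 − 319.58) / 210 = 0.55 / 210 = 0.002619
Darcy flux q = K·i = 81.0 × 0.002619 = 0.2121 m/d
v_s = q/n_e = 0.2121/0.29 = 0.7315 m/d
t = L / v = 376 / 0.7315 = 514.0 d
   = 514.0 / 365 = 1.41 yr

1.41 years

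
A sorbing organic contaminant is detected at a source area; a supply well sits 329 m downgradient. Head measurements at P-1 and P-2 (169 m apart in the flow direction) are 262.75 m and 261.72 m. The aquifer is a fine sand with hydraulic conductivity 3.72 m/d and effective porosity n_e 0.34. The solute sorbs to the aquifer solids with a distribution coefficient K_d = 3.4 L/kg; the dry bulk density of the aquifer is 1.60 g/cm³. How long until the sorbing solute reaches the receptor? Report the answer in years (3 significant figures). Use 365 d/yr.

Hydraulic gradient i = (262.75 − 261.72) / 169 = 1.03 / 169 = 0.006095
Darcy flux q = K·i = 3.72 × 0.006095 = 0.02267 m/d
Seepage velocity v = q / n = 0.02267 / 0.34 = 0.06668 m/d
Retardation R = 1 + ρ_b·K_d/n = 1 + 1.60×3.4/0.34 = 17.00
Contaminant velocity v_c = v/R = 0.06668/17.00 = 0.003923 m/d
t = L/v_c = 329/0.003923 = 83870 d
   = 83870/365 = 230 yr

230 years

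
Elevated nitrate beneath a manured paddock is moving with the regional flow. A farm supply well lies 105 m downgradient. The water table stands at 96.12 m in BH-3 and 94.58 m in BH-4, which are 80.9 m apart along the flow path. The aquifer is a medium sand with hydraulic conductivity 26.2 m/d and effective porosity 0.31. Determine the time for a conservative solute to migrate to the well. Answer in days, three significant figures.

Hydraulic gradient i = (96.12 − 94.58) / 80.9 = 1.54 / 80.9 = 0.01904
Darcy flux q = K·i = 26.2 × 0.01904 = 0.4987 m/d
Seepage velocity v = q / n = 0.4987 / 0.31 = 1.609 m/d
t = L / v = 105 / 1.609 = 65.26 d

65.3 days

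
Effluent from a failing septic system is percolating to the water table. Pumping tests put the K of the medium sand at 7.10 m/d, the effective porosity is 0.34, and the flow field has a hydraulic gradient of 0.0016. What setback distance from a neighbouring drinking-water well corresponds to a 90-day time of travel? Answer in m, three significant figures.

3.01 m

Darcy flux q = K·i = 7.10 × 0.0016 = 0.01136 m/d
Seepage velocity v = q / n = 0.01136 / 0.34 = 0.03341 m/d
L = v × T = 0.03341 × 90 = 3.007 m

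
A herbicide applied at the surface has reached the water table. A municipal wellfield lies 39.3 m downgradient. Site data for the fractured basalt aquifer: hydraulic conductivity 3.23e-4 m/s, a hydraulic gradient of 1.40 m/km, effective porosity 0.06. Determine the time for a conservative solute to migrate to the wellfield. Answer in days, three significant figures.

60.4 days

K = 3.23e-4 m/s × 86400 s/d = 27.91 m/d
Specific discharge q = 27.91 × 0.0014 = 0.03907 m/d
v_s = q/n_e = 0.03907/0.06 = 0.6512 m/d
t = L / v = 39.3 / 0.6512 = 60.35 d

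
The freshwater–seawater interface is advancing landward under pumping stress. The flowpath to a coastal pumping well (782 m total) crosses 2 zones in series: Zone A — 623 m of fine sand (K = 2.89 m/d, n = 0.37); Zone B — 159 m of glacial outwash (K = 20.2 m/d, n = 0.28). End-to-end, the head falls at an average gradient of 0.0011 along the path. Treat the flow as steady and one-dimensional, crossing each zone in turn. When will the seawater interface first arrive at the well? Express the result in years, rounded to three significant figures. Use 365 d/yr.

For zones in series the flux q is common to all zones; the equivalent conductivity is the harmonic (thickness-weighted) mean, K_eq = L_total / Σ(L_j/K_j).
Σ(L/K) = 623/2.89 + 159/20.2 = 215.6 + 7.871 = 223.4 d
K_eq = L_total / Σ(L/K) = 782 / 223.4 = 3.500 m/d
q = K_eq · i = 3.500 × 0.0011 = 0.003850 m/d (same in every zone)
Zone A: v = q/n = 0.003850/0.37 = 0.01040 m/d → t_A = 623/0.01040 = 59880 d
Zone B: v = q/n = 0.003850/0.28 = 0.01375 m/d → t_B = 159/0.01375 = 11560 d
Total t = 59880 + 11560 = 71440 d
   = 71440 / 365 = 196 yr

196 years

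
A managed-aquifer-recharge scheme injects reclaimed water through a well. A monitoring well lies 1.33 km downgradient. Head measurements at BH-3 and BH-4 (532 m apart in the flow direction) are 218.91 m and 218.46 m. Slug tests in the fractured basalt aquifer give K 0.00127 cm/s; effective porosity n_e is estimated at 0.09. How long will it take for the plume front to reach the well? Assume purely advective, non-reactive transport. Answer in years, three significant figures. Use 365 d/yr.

353 years

Hydraulic gradient i = (218.91 − 218.46) / 532 = 0.45 / 532 = 8.459e-4
K = 0.00127 cm/s × 864 = 1.097 m/d
Specific discharge q = 1.097 × 8.459e-4 = 9.282e-4 m/d
Average linear velocity = 9.282e-4 / 0.09 = 0.01031 m/d
L = 1.33 km = 1330 m
t = L / v = 1330 / 0.01031 = 129000 d
   = 129000 / 365 = 353 yr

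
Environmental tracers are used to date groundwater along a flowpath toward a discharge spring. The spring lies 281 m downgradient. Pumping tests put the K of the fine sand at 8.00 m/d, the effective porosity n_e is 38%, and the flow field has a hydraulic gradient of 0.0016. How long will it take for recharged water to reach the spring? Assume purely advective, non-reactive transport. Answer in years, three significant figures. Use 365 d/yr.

Specific discharge q = 8.00 × 0.0016 = 0.01280 m/d
Seepage velocity v = q / n = 0.01280 / 0.38 = 0.03368 m/d
t = L / v = 281 / 0.03368 = 8342 d
   = 8342 / 365 = 22.9 yr

22.9 years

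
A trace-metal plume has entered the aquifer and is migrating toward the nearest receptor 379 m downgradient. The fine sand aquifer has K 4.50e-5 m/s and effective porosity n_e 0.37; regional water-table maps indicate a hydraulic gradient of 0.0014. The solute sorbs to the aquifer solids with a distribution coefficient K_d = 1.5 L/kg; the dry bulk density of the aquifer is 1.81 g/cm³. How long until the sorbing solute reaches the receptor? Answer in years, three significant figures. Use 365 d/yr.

K = 4.50e-5 m/s × 86400 s/d = 3.888 m/d
Darcy flux q = K·i = 3.888 × 0.0014 = 0.005443 m/d
Seepage velocity v = q / n = 0.005443 / 0.37 = 0.01471 m/d
Retardation R = 1 + ρ_b·K_d/n = 1 + 1.81×1.5/0.37 = 8.338
Contaminant velocity v_c = v/R = 0.01471/8.338 = 0.001764 m/d
t = L/v_c = 379/0.001764 = 214800 d
   = 214800/365 = 589 yr

589 years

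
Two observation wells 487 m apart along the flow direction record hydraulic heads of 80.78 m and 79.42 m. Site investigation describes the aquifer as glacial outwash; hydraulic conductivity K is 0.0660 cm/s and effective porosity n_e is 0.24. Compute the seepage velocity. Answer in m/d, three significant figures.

0.664 m/d

Hydraulic gradient i = (80.78 − 79.42) / 487 = 1.36 / 487 = 0.002793
K = 0.0660 cm/s × 864 = 57.02 m/d
Darcy flux q = K·i = 57.02 × 0.002793 = 0.1592 m/d
Average linear velocity = 0.1592 / 0.24 = 0.6635 m/d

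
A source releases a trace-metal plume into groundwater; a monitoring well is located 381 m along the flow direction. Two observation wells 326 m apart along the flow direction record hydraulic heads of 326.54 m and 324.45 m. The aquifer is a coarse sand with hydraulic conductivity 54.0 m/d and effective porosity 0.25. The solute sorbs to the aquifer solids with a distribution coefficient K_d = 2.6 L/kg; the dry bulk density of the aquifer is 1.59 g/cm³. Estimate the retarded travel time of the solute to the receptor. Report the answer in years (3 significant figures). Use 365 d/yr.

13.2 years

Hydraulic gradient i = (326.54 − 324.45) / 326 = 2.09 / 326 = 0.006411
q = Ki = 54.0 × 0.006411 = 0.3462 m/d
Average linear velocity = 0.3462 / 0.25 = 1.385 m/d
Retardation R = 1 + ρ_b·K_d/n = 1 + 1.59×2.6/0.25 = 17.54
Contaminant velocity v_c = v/R = 1.385/17.54 = 0.07897 m/d
t = L/v_c = 381/0.07897 = 4825 d
   = 4825/365 = 13.2 yr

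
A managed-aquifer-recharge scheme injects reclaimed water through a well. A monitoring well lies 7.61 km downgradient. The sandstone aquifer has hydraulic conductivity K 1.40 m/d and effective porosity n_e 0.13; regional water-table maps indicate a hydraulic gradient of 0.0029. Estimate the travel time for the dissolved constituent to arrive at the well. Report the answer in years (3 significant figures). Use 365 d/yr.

Specific discharge q = 1.40 × 0.0029 = 0.004060 m/d
v = Ki/n = 1.40·0.0029/0.13 = 0.03123 m/d
L = 7.61 km = 7610 m
t = L / v = 7610 / 0.03123 = 243700 d
   = 243700 / 365 = 668 yr

668 years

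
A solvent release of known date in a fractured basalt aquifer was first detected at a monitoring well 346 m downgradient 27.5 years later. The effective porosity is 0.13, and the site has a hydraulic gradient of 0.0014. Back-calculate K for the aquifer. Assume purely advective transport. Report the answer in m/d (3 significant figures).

3.20 m/d

t = 27.5 years = 10040 d
v = L / t = 346 / 10040 = 0.03447 m/d
K = v · n / i = 0.03447 × 0.13 / 0.0014 = 3.20 m/d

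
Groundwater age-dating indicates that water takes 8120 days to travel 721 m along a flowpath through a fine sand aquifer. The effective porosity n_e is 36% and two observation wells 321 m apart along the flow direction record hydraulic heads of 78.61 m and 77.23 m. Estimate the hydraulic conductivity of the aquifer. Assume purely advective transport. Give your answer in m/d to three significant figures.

Hydraulic gradient i = (78.61 − 77.23) / 321 = 1.38 / 321 = 0.004299
v = L / t = 721 / 8120 = 0.08879 m/d
K = v · n / i = 0.08879 × 0.36 / 0.004299 = 7.44 m/d

7.44 m/d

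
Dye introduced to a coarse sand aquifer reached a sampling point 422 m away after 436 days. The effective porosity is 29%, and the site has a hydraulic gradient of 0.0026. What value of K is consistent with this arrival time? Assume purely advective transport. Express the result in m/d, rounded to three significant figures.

108 m/d

v = L / t = 422 / 436 = 0.9679 m/d
K = v · n / i = 0.9679 × 0.29 / 0.0026 = 108 m/d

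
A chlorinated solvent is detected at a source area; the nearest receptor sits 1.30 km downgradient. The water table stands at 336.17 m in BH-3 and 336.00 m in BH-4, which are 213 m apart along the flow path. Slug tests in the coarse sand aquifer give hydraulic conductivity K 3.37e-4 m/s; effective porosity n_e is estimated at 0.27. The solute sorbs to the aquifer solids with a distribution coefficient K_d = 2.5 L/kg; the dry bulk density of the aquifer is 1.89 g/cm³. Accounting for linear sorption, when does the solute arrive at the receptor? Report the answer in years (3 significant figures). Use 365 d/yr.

766 years

Hydraulic gradient i = (336.17 − 336.00) / 213 = 0.17 / 213 = 7.981e-4
K = 3.37e-4 m/s × 86400 s/d = 29.12 m/d
Darcy flux q = K·i = 29.12 × 7.981e-4 = 0.02324 m/d
v = Ki/n = 29.12·7.981e-4/0.27 = 0.08607 m/d
Retardation R = 1 + ρ_b·K_d/n = 1 + 1.89×2.5/0.27 = 18.50
Contaminant velocity v_c = v/R = 0.08607/18.50 = 0.004652 m/d
L = 1.30 km = 1300 m
t = L/v_c = 1300/0.004652 = 279400 d
   = 279400/365 = 766 yr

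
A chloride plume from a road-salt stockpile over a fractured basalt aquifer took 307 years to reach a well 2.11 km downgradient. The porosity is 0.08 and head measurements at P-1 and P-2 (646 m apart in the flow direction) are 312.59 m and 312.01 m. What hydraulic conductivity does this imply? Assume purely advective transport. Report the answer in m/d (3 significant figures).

Hydraulic gradient i = (312.59 − 312.01) / 646 = 0.58 / 646 = 8.978e-4
t = 307 years = 112100 d
L = 2.11 km = 2110 m
v = L / t = 2110 / 112100 = 0.01883 m/d
K = v · n / i = 0.01883 × 0.08 / 8.978e-4 = 1.68 m/d

1.68 m/d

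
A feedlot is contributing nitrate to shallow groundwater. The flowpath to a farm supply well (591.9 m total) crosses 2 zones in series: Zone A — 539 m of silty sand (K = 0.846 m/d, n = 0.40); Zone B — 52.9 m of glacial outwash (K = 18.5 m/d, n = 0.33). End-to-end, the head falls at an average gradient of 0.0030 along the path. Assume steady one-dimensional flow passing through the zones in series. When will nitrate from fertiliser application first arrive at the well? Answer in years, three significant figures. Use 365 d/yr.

Continuity: the same q passes through each zone, so ΔH = q·Σ(L_j/K_j) — the zones act as resistances in series.
Σ(L/K) = 539/0.846 + 52.9/18.5 = 637.1 + 2.859 = 640.0 d
K_eq = L_total / Σ(L/K) = 591.9 / 640.0 = 0.9249 m/d
q = K_eq · i = 0.9249 × 0.0030 = 0.002775 m/d (same in every zone)
Zone A: v = q/n = 0.002775/0.40 = 0.006937 m/d → t_A = 539/0.006937 = 77700 d
Zone B: v = q/n = 0.002775/0.33 = 0.008408 m/d → t_B = 52.9/0.008408 = 6292 d
Total t = 77700 + 6292 = 84000 d
   = 84000 / 365 = 230 yr

230 years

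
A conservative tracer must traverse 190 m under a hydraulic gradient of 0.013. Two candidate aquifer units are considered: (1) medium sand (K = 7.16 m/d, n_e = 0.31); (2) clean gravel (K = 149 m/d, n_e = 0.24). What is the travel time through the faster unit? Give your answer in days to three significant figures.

23.5 days

Unit 1 (medium sand): v = 7.16×0.013/0.31 = 0.3003 m/d, t = 190/0.3003 = 632.8 d
Unit 2 (clean gravel): v = 149×0.013/0.24 = 8.071 m/d, t = 190/8.071 = 23.54 d
Faster unit: t = 23.5 d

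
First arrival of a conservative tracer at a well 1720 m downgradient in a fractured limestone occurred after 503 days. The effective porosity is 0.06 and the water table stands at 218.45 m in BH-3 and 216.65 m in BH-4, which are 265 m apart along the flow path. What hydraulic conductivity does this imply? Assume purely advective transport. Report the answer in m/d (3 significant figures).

Hydraulic gradient i = (218.45 − 216.65) / 265 = 1.80 / 265 = 0.006792
v = L / t = 1720 / 503 = 3.419 m/d
K = v · n / i = 3.419 × 0.06 / 0.006792 = 30.2 m/d

30.2 m/d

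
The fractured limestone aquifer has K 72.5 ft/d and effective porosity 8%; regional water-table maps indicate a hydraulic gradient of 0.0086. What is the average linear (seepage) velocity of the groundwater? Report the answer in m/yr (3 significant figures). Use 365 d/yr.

867 m/yr

K = 72.5 ft/d × 0.3048 = 22.10 m/d
q = Ki = 22.10 × 0.0086 = 0.1900 m/d
Seepage velocity v = q / n = 0.1900 / 0.08 = 2.376 m/d
   = 2.376 × 365 = 867 m/yr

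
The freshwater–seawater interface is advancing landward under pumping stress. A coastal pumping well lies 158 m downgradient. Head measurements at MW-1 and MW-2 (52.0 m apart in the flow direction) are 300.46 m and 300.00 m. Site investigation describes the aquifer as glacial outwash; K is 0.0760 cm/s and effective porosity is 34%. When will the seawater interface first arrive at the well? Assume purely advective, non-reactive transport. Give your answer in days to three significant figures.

92.5 days

Hydraulic gradient i = (300.46 − 300.00) / 52.0 = 0.46 / 52.0 = 0.008846
K = 0.0760 cm/s × 864 = 65.66 m/d
Darcy flux q = K·i = 65.66 × 0.008846 = 0.5809 m/d
v = Ki/n = 65.66·0.008846/0.34 = 1.708 m/d
t = L / v = 158 / 1.708 = 92.48 d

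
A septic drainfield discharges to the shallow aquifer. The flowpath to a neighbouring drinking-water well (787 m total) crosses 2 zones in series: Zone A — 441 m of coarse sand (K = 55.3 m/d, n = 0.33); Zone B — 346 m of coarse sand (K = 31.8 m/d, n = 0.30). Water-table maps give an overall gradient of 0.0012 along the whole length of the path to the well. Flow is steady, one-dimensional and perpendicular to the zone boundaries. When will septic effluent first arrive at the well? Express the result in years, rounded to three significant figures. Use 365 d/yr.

For zones in series the flux q is common to all zones; the equivalent conductivity is the harmonic (thickness-weighted) mean, K_eq = L_total / Σ(L_j/K_j).
Σ(L/K) = 441/55.3 + 346/31.8 = 7.975 + 10.88 = 18.86 d
K_eq = L_total / Σ(L/K) = 787 / 18.86 = 41.74 m/d
q = K_eq · i = 41.74 × 0.0012 = 0.05009 m/d (same in every zone)
Zone A: v = q/n = 0.05009/0.33 = 0.1518 m/d → t_A = 441/0.1518 = 2906 d
Zone B: v = q/n = 0.05009/0.30 = 0.1670 m/d → t_B = 346/0.1670 = 2072 d
Total t = 2906 + 2072 = 4978 d
   = 4978 / 365 = 13.6 yr

13.6 years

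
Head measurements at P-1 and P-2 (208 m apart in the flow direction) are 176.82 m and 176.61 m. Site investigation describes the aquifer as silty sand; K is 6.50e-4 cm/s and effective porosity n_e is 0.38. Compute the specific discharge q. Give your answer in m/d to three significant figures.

5.67e-4 m/d

Hydraulic gradient i = (176.82 − 176.61) / 208 = 0.21 / 208 = 0.001010
K = 6.50e-4 cm/s × 864 = 0.5616 m/d
Specific discharge q = 0.5616 × 0.001010 = 5.670e-4 m/d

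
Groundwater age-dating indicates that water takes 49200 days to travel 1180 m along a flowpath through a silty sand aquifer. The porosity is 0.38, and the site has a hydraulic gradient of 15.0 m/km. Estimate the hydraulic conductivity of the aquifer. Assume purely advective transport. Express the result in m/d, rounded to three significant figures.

v = L / t = 1180 / 49200 = 0.02398 m/d
K = v · n / i = 0.02398 × 0.38 / 0.015 = 0.608 m/d

0.608 m/d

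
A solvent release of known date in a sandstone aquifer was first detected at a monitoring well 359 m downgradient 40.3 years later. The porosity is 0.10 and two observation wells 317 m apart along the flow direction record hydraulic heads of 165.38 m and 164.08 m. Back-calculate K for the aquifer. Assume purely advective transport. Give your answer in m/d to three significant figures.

Hydraulic gradient i = (165.38 − 164.08) / 317 = 1.30 / 317 = 0.004101
t = 40.3 years = 14710 d
v = L / t = 359 / 14710 = 0.02441 m/d
K = v · n / i = 0.02441 × 0.10 / 0.004101 = 0.595 m/d

0.595 m/d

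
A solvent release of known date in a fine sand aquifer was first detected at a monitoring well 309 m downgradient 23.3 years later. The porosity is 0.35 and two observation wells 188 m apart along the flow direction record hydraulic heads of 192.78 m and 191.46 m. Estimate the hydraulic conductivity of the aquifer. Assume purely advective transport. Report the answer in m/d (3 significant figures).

1.81 m/d

Hydraulic gradient i = (192.78 − 191.46) / 188 = 1.32 / 188 = 0.007021
t = 23.3 years = 8505 d
v = L / t = 309 / 8505 = 0.03633 m/d
K = v · n / i = 0.03633 × 0.35 / 0.007021 = 1.81 m/d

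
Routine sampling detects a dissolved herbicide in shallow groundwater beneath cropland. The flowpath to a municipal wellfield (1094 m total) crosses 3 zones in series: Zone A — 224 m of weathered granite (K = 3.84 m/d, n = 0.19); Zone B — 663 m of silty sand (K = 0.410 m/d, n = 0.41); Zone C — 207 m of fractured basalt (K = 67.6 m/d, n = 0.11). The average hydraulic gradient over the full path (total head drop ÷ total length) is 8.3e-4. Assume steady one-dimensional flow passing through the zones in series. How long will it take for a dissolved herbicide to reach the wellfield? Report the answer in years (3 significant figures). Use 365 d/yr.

Steady 1-D flow in series ⇒ the Darcy flux q is identical in every zone and the zone head losses add (resistances L/K in series).
Σ(L/K) = 224/3.84 + 663/0.410 + 207/67.6 = 58.33 + 1617 + 3.062 = 1678 d
K_eq = L_total / Σ(L/K) = 1094 / 1678 = 0.6518 m/d
q = K_eq · i = 0.6518 × 8.3e-4 = 5.410e-4 m/d (same in every zone)
Zone A: v = q/n = 5.410e-4/0.19 = 0.002847 m/d → t_A = 224/0.002847 = 78670 d
Zone B: v = q/n = 5.410e-4/0.41 = 0.001319 m/d → t_B = 663/0.001319 = 502500 d
Zone C: v = q/n = 5.410e-4/0.11 = 0.004918 m/d → t_C = 207/0.004918 = 42090 d
Total t = 78670 + 502500 + 42090 = 623200 d
   = 623200 / 365 = 1710 yr

1710 years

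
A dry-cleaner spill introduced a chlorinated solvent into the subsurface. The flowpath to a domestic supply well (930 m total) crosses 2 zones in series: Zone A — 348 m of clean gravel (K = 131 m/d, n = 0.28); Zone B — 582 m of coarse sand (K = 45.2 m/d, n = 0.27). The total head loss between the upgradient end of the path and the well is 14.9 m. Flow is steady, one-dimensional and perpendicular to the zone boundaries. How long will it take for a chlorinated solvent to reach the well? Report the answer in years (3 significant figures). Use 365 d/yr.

0.727 years

Steady 1-D flow in series ⇒ the Darcy flux q is identical in every zone and the zone head losses add (resistances L/K in series).
Σ(L/K) = 348/131 + 582/45.2 = 2.656 + 12.88 = 15.53 d
q = ΔH / Σ(L/K) = 14.9 / 15.53 = 0.9593 m/d (same in every zone)
Zone A: v = q/n = 0.9593/0.28 = 3.426 m/d → t_A = 348/3.426 = 101.6 d
Zone B: v = q/n = 0.9593/0.27 = 3.553 m/d → t_B = 582/3.553 = 163.8 d
Total t = 101.6 + 163.8 = 265.4 d
   = 265.4 / 365 = 0.727 yr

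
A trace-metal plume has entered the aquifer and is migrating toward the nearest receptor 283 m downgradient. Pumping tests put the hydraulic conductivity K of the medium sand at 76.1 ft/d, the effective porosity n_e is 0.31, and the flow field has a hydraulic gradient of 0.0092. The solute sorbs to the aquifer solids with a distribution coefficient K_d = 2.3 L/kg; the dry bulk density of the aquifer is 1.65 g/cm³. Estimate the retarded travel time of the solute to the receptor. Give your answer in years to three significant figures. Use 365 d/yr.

K = 76.1 ft/d × 0.3048 = 23.20 m/d
Specific discharge q = 23.20 × 0.0092 = 0.2134 m/d
v_s = q/n_e = 0.2134/0.31 = 0.6884 m/d
Retardation R = 1 + ρ_b·K_d/n = 1 + 1.65×2.3/0.31 = 13.24
Contaminant velocity v_c = v/R = 0.6884/13.24 = 0.05198 m/d
t = L/v_c = 283/0.05198 = 5444 d
   = 5444/365 = 14.9 yr

14.9 years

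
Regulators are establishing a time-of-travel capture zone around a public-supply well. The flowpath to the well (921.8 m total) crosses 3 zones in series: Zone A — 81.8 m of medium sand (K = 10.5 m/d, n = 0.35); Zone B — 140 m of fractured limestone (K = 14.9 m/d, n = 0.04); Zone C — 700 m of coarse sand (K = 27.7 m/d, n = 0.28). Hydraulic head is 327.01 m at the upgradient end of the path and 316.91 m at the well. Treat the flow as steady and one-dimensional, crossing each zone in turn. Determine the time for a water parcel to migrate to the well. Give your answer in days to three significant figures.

968 days

Total head drop ΔH = 327.01 − 316.91 = 10.10 m
Steady 1-D flow in series ⇒ the Darcy flux q is identical in every zone and the zone head losses add (resistances L/K in series).
Σ(L/K) = 81.8/10.5 + 140/14.9 + 700/27.7 = 7.790 + 9.396 + 25.27 = 42.46 d
q = ΔH / Σ(L/K) = 10.10 / 42.46 = 0.2379 m/d (same in every zone)
Zone A: v = q/n = 0.2379/0.35 = 0.6797 m/d → t_A = 81.8/0.6797 = 120.4 d
Zone B: v = q/n = 0.2379/0.04 = 5.947 m/d → t_B = 140/5.947 = 23.54 d
Zone C: v = q/n = 0.2379/0.28 = 0.8496 m/d → t_C = 700/0.8496 = 823.9 d
Total t = 120.4 + 23.54 + 823.9 = 967.8 d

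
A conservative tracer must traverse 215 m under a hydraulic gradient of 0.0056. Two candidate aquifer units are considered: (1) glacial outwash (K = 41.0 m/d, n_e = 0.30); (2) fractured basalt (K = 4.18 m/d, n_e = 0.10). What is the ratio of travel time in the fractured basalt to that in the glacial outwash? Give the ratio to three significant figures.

3.27

Unit 1 (glacial outwash): v = 41.0×0.0056/0.30 = 0.7653 m/d, t = 215/0.7653 = 280.9 d
Unit 2 (fractured basalt): v = 4.18×0.0056/0.10 = 0.2341 m/d, t = 215/0.2341 = 918.5 d
t(fractured basalt) / t(glacial outwash) = 918.5/280.9 = 3.27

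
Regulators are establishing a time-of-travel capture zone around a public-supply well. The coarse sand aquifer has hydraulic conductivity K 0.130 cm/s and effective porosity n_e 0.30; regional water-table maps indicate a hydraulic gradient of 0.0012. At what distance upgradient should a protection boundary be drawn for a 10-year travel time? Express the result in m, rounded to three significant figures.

1640 m

K = 0.130 cm/s × 864 = 112.3 m/d
Darcy flux q = K·i = 112.3 × 0.0012 = 0.1348 m/d
Seepage velocity v = q / n = 0.1348 / 0.30 = 0.4493 m/d
T = 10 yr × 365 = 3650 d
L = v × T = 0.4493 × 3650 = 1640 m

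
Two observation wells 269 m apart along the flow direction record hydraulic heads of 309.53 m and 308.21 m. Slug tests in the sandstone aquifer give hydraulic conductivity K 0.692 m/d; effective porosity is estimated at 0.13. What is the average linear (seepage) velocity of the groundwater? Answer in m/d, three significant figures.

Hydraulic gradient i = (309.53 − 308.21) / 269 = 1.32 / 269 = 0.004907
q = Ki = 0.692 × 0.004907 = 0.003396 m/d
v_s = q/n_e = 0.003396/0.13 = 0.02612 m/d

0.0261 m/d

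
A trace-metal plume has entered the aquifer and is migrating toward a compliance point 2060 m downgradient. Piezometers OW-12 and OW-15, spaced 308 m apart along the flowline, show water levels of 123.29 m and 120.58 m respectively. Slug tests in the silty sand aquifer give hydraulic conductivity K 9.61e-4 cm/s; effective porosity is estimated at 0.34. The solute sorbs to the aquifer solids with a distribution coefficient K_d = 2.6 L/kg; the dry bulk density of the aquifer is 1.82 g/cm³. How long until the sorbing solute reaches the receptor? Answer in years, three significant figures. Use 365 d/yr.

Hydraulic gradient i = (123.29 − 120.58) / 308 = 2.71 / 308 = 0.008799
K = 9.61e-4 cm/s × 864 = 0.8303 m/d
Darcy flux q = K·i = 0.8303 × 0.008799 = 0.007306 m/d
Seepage velocity v = q / n = 0.007306 / 0.34 = 0.02149 m/d
Retardation R = 1 + ρ_b·K_d/n = 1 + 1.82×2.6/0.34 = 14.92
Contaminant velocity v_c = v/R = 0.02149/14.92 = 0.001440 m/d
t = L/v_c = 2060/0.001440 = 1.430e6 d
   = 1.430e6/365 = 3920 yr

3920 years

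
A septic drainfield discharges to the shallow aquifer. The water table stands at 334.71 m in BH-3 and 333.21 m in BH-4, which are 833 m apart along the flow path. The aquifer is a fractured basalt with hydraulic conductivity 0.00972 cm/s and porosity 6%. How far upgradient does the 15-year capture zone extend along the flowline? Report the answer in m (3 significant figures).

Hydraulic gradient i = (334.71 − 333.21) / 833 = 1.50 / 833 = 0.001801
K = 0.00972 cm/s × 864 = 8.398 m/d
q = Ki = 8.398 × 0.001801 = 0.01512 m/d
v = Ki/n = 8.398·0.001801/0.06 = 0.2520 m/d
T = 15 yr × 365 = 5475 d
L = v × T = 0.2520 × 5475 = 1380 m

1380 m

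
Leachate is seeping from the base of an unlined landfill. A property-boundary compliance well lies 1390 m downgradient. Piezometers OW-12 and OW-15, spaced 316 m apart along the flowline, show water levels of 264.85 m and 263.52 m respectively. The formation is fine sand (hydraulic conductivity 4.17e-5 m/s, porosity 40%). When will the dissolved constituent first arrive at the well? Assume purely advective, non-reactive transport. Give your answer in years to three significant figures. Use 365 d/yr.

100 years

Hydraulic gradient i = (264.85 − 263.52) / 316 = 1.33 / 316 = 0.004209
K = 4.17e-5 m/s × 86400 s/d = 3.603 m/d
Darcy flux q = K·i = 3.603 × 0.004209 = 0.01516 m/d
Seepage velocity v = q / n = 0.01516 / 0.40 = 0.03791 m/d
t = L / v = 1390 / 0.03791 = 36670 d
   = 36670 / 365 = 100 yr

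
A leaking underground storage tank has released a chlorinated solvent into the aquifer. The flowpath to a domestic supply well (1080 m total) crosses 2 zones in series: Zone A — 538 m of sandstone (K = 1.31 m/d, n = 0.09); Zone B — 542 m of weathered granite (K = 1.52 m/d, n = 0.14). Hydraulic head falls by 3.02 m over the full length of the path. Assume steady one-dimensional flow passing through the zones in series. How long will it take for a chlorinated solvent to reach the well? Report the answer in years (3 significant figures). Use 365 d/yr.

86.5 years

Continuity: the same q passes through each zone, so ΔH = q·Σ(L_j/K_j) — the zones act as resistances in series.
Σ(L/K) = 538/1.31 + 542/1.52 = 410.7 + 356.6 = 767.3 d
q = ΔH / Σ(L/K) = 3.02 / 767.3 = 0.003936 m/d (same in every zone)
Zone A: v = q/n = 0.003936/0.09 = 0.04373 m/d → t_A = 538/0.04373 = 12300 d
Zone B: v = q/n = 0.003936/0.14 = 0.02811 m/d → t_B = 542/0.02811 = 19280 d
Total t = 12300 + 19280 = 31580 d
   = 31580 / 365 = 86.5 yr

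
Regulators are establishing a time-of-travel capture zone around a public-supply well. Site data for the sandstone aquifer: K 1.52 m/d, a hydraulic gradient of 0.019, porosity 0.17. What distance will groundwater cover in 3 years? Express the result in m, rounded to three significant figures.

q = Ki = 1.52 × 0.019 = 0.02888 m/d
Average linear velocity = 0.02888 / 0.17 = 0.1699 m/d
T = 3 yr × 365 = 1095 d
L = v × T = 0.1699 × 1095 = 186.0 m

186 m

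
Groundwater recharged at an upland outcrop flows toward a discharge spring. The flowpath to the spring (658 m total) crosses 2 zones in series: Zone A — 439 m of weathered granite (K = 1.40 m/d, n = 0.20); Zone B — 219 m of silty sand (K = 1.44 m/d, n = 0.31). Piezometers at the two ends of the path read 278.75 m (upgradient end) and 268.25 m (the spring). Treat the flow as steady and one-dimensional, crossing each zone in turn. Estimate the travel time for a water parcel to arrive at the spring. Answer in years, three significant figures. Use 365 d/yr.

18.9 years

Total head drop ΔH = 278.75 − 268.25 = 10.50 m
Steady 1-D flow in series ⇒ the Darcy flux q is identical in every zone and the zone head losses add (resistances L/K in series).
Σ(L/K) = 439/1.40 + 219/1.44 = 313.6 + 152.1 = 465.7 d
q = ΔH / Σ(L/K) = 10.50 / 465.7 = 0.02255 m/d (same in every zone)
Zone A: v = q/n = 0.02255/0.20 = 0.1127 m/d → t_A = 439/0.1127 = 3894 d
Zone B: v = q/n = 0.02255/0.31 = 0.07274 m/d → t_B = 219/0.07274 = 3011 d
Total t = 3894 + 3011 = 6905 d
   = 6905 / 365 = 18.9 yr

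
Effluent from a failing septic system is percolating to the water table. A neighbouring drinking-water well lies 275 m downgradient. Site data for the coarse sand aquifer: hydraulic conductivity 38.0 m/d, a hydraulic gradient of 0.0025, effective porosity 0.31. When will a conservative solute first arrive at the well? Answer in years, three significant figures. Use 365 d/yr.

2.46 years

q = Ki = 38.0 × 0.0025 = 0.09500 m/d
Average linear velocity = 0.09500 / 0.31 = 0.3065 m/d
t = L / v = 275 / 0.3065 = 897.4 d
   = 897.4 / 365 = 2.46 yr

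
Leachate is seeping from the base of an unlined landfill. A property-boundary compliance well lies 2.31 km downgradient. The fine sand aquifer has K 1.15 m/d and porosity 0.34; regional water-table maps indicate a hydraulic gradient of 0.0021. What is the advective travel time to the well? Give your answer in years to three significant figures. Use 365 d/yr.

891 years

Darcy flux q = K·i = 1.15 × 0.0021 = 0.002415 m/d
v_s = q/n_e = 0.002415/0.34 = 0.007103 m/d
L = 2.31 km = 2310 m
t = L / v = 2310 / 0.007103 = 325200 d
   = 325200 / 365 = 891 yr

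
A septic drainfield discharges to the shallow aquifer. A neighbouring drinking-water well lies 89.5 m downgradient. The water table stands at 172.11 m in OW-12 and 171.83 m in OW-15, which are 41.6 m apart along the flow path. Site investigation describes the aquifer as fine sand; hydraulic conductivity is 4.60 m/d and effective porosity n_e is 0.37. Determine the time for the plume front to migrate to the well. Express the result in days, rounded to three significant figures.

Hydraulic gradient i = (172.11 − 171.83) / 41.6 = 0.28 / 41.6 = 0.006731
Specific discharge q = 4.60 × 0.006731 = 0.03096 m/d
Seepage velocity v = q / n = 0.03096 / 0.37 = 0.08368 m/d
t = L / v = 89.5 / 0.08368 = 1070 d

1070 days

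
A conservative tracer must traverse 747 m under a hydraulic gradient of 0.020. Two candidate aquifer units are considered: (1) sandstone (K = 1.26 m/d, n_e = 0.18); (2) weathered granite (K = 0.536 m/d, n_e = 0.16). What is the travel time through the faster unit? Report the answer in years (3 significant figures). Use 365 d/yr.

Unit 1 (sandstone): v = 1.26×0.020/0.18 = 0.1400 m/d, t = 747/0.1400 = 5336 d
Unit 2 (weathered granite): v = 0.536×0.020/0.16 = 0.06700 m/d, t = 747/0.06700 = 11150 d
Faster: 5336 d / 365 = 14.6 yr

14.6 years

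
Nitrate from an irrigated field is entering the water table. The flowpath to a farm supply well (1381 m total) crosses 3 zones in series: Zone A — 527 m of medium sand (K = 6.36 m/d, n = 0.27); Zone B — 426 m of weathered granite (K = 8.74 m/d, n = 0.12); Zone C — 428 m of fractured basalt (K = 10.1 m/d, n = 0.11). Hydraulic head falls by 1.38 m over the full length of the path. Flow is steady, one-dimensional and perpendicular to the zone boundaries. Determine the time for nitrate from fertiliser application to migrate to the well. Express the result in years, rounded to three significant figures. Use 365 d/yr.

83.1 years

Continuity: the same q passes through each zone, so ΔH = q·Σ(L_j/K_j) — the zones act as resistances in series.
Σ(L/K) = 527/6.36 + 426/8.74 + 428/10.1 = 82.86 + 48.74 + 42.38 = 174.0 d
q = ΔH / Σ(L/K) = 1.38 / 174.0 = 0.007932 m/d (same in every zone)
Zone A: v = q/n = 0.007932/0.27 = 0.02938 m/d → t_A = 527/0.02938 = 17940 d
Zone B: v = q/n = 0.007932/0.12 = 0.06610 m/d → t_B = 426/0.06610 = 6445 d
Zone C: v = q/n = 0.007932/0.11 = 0.07211 m/d → t_C = 428/0.07211 = 5935 d
Total t = 17940 + 6445 + 5935 = 30320 d
   = 30320 / 365 = 83.1 yr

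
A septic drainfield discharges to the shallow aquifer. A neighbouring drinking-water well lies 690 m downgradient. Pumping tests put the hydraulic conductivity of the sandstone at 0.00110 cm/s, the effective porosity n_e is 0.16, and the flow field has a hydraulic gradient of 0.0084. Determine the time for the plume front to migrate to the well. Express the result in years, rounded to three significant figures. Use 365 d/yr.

K = 0.00110 cm/s × 864 = 0.9504 m/d
q = Ki = 0.9504 × 0.0084 = 0.007983 m/d
Seepage velocity v = q / n = 0.007983 / 0.16 = 0.04990 m/d
t = L / v = 690 / 0.04990 = 13830 d
   = 13830 / 365 = 37.9 yr

37.9 years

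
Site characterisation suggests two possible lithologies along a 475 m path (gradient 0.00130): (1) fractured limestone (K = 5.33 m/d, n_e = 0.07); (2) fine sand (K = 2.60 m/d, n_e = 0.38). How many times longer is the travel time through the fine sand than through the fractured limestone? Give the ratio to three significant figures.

11.1

Unit 1 (fractured limestone): v = 5.33×0.0013/0.07 = 0.09899 m/d, t = 475/0.09899 = 4799 d
Unit 2 (fine sand): v = 2.60×0.0013/0.38 = 0.008895 m/d, t = 475/0.008895 = 53400 d
t(fine sand) / t(fractured limestone) = 53400/4799 = 11.1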